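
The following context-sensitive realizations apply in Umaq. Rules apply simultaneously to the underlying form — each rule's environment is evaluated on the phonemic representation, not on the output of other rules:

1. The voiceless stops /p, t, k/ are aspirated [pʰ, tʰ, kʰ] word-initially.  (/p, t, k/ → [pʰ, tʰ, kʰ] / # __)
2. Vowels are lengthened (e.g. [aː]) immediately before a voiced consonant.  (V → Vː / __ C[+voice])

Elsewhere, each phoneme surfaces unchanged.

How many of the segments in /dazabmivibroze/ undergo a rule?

5

Segments that undergo a rule: /a/ → [aː] (rule 2); /a/ → [aː] (rule 2); /i/ → [iː] (rule 2); /i/ → [iː] (rule 2); /o/ → [oː] (rule 2).
All other segments surface unchanged.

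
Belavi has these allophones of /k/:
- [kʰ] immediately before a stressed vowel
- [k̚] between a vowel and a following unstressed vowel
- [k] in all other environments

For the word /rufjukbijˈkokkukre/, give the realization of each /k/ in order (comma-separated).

Occurrence 1 (position 6): no conditioning environment matches → elsewhere allophone [k].
Occurrence 2 (position 10): immediately before a stressed vowel → [kʰ].
Occurrence 3 (position 12): no conditioning environment matches → elsewhere allophone [k].
Occurrence 4 (position 13): no conditioning environment matches → elsewhere allophone [k].
Occurrence 5 (position 15): no conditioning environment matches → elsewhere allophone [k].

[k], [kʰ], [k], [k], [k]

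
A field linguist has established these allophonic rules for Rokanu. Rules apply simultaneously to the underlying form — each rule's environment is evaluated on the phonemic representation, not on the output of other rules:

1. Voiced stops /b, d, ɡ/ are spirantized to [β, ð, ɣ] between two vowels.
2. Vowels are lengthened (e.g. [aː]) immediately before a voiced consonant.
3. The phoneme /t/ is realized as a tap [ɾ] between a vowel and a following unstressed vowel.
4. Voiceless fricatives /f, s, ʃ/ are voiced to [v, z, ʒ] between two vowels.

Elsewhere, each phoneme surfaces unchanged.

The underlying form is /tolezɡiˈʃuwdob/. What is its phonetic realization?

/t/ (word-initial) is in the target of rule 3 but the environment (between a vowel and a following unstressed vowel) is not met → [t].
/o/ (between /t/ and /l/): before a voiced consonant, so rule 2 applies → [oː].
/e/ meets the environment for rule 2 (before a voiced consonant) → [eː].
/ɡ/ (between /z/ and /i/) fails the environment for rule 1, so it stays [ɡ].
/i/ (between /ɡ/ and /ʃ/): rule 2 targets it, but not before a voiced consonant → unchanged [i].
Rule 4 applies to /ʃ/ (between /i/ and /u/: between two vowels) → [ʒ].
/u/ — between /ʃ/ and /w/, before a voiced consonant — surfaces as [uː] (rule 2).
/d/ — between /w/ and /o/; rule 1 does not apply here → [d].
/o/ meets the environment for rule 2 (before a voiced consonant) → [oː].
/b/ (word-final) fails the environment for rule 1, so it stays [b].

[toːleːzɡiˈʒuːwdoːb]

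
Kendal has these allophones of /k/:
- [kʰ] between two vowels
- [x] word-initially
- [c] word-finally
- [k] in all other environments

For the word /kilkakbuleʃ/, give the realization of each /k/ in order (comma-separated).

[x], [k], [k]

Occurrence 1 (position 1): word-initially → [x].
Occurrence 2 (position 4): no conditioning environment matches → elsewhere allophone [k].
Occurrence 3 (position 6): no conditioning environment matches → elsewhere allophone [k].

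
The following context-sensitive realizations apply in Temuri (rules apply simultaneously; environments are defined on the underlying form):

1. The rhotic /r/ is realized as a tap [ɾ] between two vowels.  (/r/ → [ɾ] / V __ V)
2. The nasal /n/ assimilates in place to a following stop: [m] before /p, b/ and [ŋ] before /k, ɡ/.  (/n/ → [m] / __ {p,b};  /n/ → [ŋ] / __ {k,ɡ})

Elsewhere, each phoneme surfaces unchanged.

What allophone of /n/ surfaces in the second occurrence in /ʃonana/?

[n]

/n/ (between /a/ and /a/): rule 2 targets it, but not before a labial or velar stop → unchanged [n].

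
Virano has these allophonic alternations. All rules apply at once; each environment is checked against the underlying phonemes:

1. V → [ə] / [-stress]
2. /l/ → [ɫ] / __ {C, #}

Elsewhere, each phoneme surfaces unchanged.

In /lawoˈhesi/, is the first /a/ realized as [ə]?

Yes

/a/ — between /l/ and /w/, in an unstressed syllable — surfaces as [ə] (rule 1).
The actual realization is [ə], which matches [ə].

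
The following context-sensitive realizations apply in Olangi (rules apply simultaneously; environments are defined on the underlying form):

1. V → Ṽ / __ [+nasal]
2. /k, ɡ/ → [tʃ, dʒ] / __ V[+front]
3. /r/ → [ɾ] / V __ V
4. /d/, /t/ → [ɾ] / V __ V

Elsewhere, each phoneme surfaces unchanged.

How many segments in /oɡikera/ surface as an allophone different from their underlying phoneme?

3

Segments that undergo a rule: /ɡ/ → [dʒ] (rule 2); /k/ → [tʃ] (rule 2); /r/ → [ɾ] (rule 3).
All other segments surface unchanged.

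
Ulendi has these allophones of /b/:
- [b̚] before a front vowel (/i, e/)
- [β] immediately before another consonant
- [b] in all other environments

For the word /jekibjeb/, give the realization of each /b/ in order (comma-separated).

[β], [b]

Occurrence 1 (position 5): immediately before another consonant → [β].
Occurrence 2 (position 8): no conditioning environment matches → elsewhere allophone [b].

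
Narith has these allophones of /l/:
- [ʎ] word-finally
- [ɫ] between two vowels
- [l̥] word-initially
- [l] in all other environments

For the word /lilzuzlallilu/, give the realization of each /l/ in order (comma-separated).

Occurrence 1 (position 1): word-initially → [l̥].
Occurrence 2 (position 3): no conditioning environment matches → elsewhere allophone [l].
Occurrence 3 (position 7): no conditioning environment matches → elsewhere allophone [l].
Occurrence 4 (position 9): no conditioning environment matches → elsewhere allophone [l].
Occurrence 5 (position 10): no conditioning environment matches → elsewhere allophone [l].
Occurrence 6 (position 12): between two vowels → [ɫ].

[l̥], [l], [l], [l], [l], [ɫ]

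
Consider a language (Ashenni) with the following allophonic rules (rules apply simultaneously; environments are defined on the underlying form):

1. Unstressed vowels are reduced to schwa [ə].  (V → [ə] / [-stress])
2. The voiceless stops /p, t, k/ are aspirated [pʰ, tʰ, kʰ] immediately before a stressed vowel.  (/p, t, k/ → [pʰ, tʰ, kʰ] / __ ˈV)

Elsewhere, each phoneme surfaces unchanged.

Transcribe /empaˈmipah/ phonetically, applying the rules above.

/e/ (word-initial) occurs in an unstressed syllable → [ə] by rule 1.
/m/ (between /e/ and /p/): no rule targets it → [m].
/p/ (between /m/ and /a/) fails the environment for rule 2, so it stays [p].
/a/ meets the environment for rule 1 (in an unstressed syllable) → [ə].
/m/ — not in any rule's target class → [m].
/i/ (between /m/ and /p/) fails the environment for rule 1, so it stays [i].
/p/ — between /i/ and /a/; rule 2 does not apply here → [p].
Rule 1 applies to /a/ (between /p/ and /h/: in an unstressed syllable) → [ə].
/h/ (word-final): no rule targets it → [h].

[əmpəˈmipəh]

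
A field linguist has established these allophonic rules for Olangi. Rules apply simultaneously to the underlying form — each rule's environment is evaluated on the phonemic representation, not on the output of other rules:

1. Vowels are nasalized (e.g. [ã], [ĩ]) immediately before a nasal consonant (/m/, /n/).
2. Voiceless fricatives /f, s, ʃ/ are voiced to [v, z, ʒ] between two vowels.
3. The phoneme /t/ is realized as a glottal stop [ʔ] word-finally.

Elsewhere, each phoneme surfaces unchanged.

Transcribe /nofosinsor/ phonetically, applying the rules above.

/n/ (word-initial): no rule targets it → [n].
/o/ (between /n/ and /f/): rule 1 targets it, but not before a nasal consonant → unchanged [o].
/f/ (between /o/ and /o/) occurs between two vowels → [v] by rule 2.
/o/ (between /f/ and /s/) fails the environment for rule 1, so it stays [o].
/s/ (between /o/ and /i/) occurs between two vowels → [z] by rule 2.
Rule 1 applies to /i/ (between /s/ and /n/: before a nasal consonant) → [ĩ].
/n/ (between /i/ and /s/) is unaffected → [n].
/s/ (between /n/ and /o/) fails the environment for rule 2, so it stays [s].
/o/ (between /s/ and /r/): rule 1 targets it, but not before a nasal consonant → unchanged [o].
/r/ (word-final) is unaffected → [r].

[novozĩnsor]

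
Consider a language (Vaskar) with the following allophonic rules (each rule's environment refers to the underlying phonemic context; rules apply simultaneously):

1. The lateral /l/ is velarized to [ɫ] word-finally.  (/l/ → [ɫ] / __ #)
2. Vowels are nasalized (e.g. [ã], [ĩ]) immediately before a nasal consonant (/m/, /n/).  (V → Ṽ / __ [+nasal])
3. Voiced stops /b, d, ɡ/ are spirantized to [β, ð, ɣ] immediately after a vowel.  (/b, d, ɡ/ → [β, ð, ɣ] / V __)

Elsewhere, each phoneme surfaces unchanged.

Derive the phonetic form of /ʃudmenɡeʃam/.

/u/ (between /ʃ/ and /d/) fails the environment for rule 2, so it stays [u].
/d/ (between /u/ and /m/) occurs immediately after a vowel → [ð] by rule 3.
/e/ (between /m/ and /n/): before a nasal consonant, so rule 2 applies → [ẽ].
/ɡ/ (between /n/ and /e/) is in the target of rule 3 but the environment (immediately after a vowel) is not met → [ɡ].
/e/ (between /ɡ/ and /ʃ/) is in the target of rule 2 but the environment (before a nasal consonant) is not met → [e].
/a/ meets the environment for rule 2 (before a nasal consonant) → [ã].

[ʃuðmẽnɡeʃãm]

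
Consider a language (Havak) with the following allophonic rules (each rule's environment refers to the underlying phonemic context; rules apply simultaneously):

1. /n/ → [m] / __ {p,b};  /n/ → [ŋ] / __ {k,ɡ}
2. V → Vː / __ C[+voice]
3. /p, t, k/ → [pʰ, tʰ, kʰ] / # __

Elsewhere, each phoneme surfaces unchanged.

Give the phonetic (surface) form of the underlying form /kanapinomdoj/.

[kʰaːnapiːnoːmdoːj]

/k/ (word-initial) occurs word-initially → [kʰ] by rule 3.
/a/ meets the environment for rule 2 (before a voiced consonant) → [aː].
/n/ (between /a/ and /a/) is in the target of rule 1 but the environment (before a labial or velar stop) is not met → [n].
/a/ — between /n/ and /p/; rule 2 does not apply here → [a].
/p/ (between /a/ and /i/) is in the target of rule 3 but the environment (word-initially) is not met → [p].
/i/ (between /p/ and /n/): before a voiced consonant, so rule 2 applies → [iː].
/n/ (between /i/ and /o/): rule 1 targets it, but not before a labial or velar stop → unchanged [n].
/o/ — between /n/ and /m/, before a voiced consonant — surfaces as [oː] (rule 2).
Rule 2 applies to /o/ (between /d/ and /j/: before a voiced consonant) → [oː].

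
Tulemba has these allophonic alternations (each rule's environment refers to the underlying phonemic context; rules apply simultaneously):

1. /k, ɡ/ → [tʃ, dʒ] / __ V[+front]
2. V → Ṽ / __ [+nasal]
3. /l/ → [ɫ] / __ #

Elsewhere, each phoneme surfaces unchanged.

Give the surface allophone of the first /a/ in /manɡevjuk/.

/a/ meets the environment for rule 2 (before a nasal consonant) → [ã].

[ã]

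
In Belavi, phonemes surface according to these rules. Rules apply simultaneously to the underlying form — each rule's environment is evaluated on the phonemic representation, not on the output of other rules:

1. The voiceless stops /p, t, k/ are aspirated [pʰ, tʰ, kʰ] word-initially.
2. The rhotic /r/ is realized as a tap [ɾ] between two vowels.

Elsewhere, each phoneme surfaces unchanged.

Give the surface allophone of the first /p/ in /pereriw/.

[pʰ]

/p/ (word-initial): word-initially, so rule 1 applies → [pʰ].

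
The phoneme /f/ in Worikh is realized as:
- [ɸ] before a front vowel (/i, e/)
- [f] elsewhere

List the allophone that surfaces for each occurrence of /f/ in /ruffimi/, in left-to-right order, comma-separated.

[f], [ɸ]

Occurrence 1 (position 3): no conditioning environment matches → elsewhere allophone [f].
Occurrence 2 (position 4): before a front vowel (/i, e/) → [ɸ].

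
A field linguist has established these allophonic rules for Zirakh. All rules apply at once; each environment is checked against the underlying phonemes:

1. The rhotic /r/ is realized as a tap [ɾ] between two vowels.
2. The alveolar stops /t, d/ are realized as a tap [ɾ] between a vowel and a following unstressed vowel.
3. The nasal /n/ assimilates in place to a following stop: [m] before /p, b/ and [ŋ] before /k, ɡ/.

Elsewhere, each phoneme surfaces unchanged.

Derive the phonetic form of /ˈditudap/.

[ˈdiɾuɾap]

/d/ (word-initial): rule 2 targets it, but not between a vowel and a following unstressed vowel → unchanged [d].
/i/ stays [i].
/t/ (between /i/ and /u/) occurs between a vowel and a following unstressed vowel → [ɾ] by rule 2.
/u/ — not in any rule's target class → [u].
Rule 2 applies to /d/ (between /u/ and /a/: between a vowel and a following unstressed vowel) → [ɾ].
/a/ stays [a].
/p/ stays [p].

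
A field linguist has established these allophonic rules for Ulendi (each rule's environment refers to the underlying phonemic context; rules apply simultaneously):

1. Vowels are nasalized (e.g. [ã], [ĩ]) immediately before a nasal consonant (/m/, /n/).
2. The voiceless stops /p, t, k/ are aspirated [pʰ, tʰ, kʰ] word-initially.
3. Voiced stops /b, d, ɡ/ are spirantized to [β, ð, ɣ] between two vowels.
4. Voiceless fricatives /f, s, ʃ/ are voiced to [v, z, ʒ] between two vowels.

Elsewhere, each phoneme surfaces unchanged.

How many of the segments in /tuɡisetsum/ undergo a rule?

4

Segments that undergo a rule: /t/ → [tʰ] (rule 2); /ɡ/ → [ɣ] (rule 3); /s/ → [z] (rule 4); /u/ → [ũ] (rule 1).
All other segments surface unchanged.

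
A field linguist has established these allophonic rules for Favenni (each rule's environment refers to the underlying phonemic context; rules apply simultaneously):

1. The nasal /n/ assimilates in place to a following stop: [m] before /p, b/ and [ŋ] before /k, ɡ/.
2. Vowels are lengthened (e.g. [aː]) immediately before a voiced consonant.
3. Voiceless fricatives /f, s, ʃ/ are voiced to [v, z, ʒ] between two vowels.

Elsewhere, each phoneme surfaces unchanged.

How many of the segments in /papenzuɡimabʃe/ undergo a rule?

4

Segments that undergo a rule: /e/ → [eː] (rule 2); /u/ → [uː] (rule 2); /i/ → [iː] (rule 2); /a/ → [aː] (rule 2).
All other segments surface unchanged.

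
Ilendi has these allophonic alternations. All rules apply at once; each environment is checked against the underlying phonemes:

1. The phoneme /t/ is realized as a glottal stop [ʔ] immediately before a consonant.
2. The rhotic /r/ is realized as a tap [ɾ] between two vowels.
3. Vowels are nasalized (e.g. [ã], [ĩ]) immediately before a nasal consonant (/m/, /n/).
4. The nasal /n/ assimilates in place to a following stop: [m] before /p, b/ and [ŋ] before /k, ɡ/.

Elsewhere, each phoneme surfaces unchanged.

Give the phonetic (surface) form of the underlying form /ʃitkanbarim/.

/i/ (between /ʃ/ and /t/) fails the environment for rule 3, so it stays [i].
/t/ meets the environment for rule 1 (immediately before a consonant) → [ʔ].
Rule 3 applies to /a/ (between /k/ and /n/: before a nasal consonant) → [ã].
/n/ meets the environment for rule 4 (before a labial or velar stop) → [m].
/a/ (between /b/ and /r/) is in the target of rule 3 but the environment (before a nasal consonant) is not met → [a].
Rule 2 applies to /r/ (between /a/ and /i/: between two vowels) → [ɾ].
/i/ meets the environment for rule 3 (before a nasal consonant) → [ĩ].

[ʃiʔkãmbaɾĩm]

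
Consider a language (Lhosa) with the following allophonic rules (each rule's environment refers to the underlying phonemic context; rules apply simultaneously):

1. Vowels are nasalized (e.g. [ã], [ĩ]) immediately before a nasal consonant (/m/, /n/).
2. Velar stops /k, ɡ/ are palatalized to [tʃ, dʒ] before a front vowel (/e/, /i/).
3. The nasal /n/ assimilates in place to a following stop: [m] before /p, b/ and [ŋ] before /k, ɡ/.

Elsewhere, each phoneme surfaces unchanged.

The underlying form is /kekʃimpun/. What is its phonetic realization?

[tʃekʃĩmpũn]

/k/ meets the environment for rule 2 (before a front vowel) → [tʃ].
/e/ (between /k/ and /k/) is in the target of rule 1 but the environment (before a nasal consonant) is not met → [e].
/k/ — between /e/ and /ʃ/; rule 2 does not apply here → [k].
/ʃ/ stays [ʃ].
/i/ (between /ʃ/ and /m/) occurs before a nasal consonant → [ĩ] by rule 1.
/m/ stays [m].
/p/ stays [p].
/u/ (between /p/ and /n/) occurs before a nasal consonant → [ũ] by rule 1.
/n/ (word-final): rule 3 targets it, but not before a labial or velar stop → unchanged [n].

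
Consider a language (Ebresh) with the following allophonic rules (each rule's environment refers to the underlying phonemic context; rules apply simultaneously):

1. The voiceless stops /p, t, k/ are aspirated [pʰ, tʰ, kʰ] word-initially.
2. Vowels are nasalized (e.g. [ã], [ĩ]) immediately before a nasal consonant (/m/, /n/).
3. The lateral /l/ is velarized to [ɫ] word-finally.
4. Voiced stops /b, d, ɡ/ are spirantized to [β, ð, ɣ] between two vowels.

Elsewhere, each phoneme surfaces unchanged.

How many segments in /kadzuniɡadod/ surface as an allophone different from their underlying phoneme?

4

Segments that undergo a rule: /k/ → [kʰ] (rule 1); /u/ → [ũ] (rule 2); /ɡ/ → [ɣ] (rule 4); /d/ → [ð] (rule 4).
All other segments surface unchanged.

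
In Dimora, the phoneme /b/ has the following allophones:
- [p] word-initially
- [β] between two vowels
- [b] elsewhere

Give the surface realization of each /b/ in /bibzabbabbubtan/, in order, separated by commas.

Occurrence 1 (position 1): word-initially → [p].
Occurrence 2 (position 3): no conditioning environment matches → elsewhere allophone [b].
Occurrence 3 (position 6): no conditioning environment matches → elsewhere allophone [b].
Occurrence 4 (position 7): no conditioning environment matches → elsewhere allophone [b].
Occurrence 5 (position 9): no conditioning environment matches → elsewhere allophone [b].
Occurrence 6 (position 10): no conditioning environment matches → elsewhere allophone [b].
Occurrence 7 (position 12): no conditioning environment matches → elsewhere allophone [b].

[p], [b], [b], [b], [b], [b], [b]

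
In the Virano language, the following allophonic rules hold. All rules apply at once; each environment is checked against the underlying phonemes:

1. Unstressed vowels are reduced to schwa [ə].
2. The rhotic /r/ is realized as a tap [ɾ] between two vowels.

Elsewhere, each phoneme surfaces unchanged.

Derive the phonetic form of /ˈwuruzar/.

/w/ — not in any rule's target class → [w].
/u/ (between /w/ and /r/): rule 1 targets it, but not in an unstressed syllable → unchanged [u].
/r/ — between /u/ and /u/, between two vowels — surfaces as [ɾ] (rule 2).
/u/ (between /r/ and /z/): in an unstressed syllable, so rule 1 applies → [ə].
/z/ stays [z].
/a/ — between /z/ and /r/, in an unstressed syllable — surfaces as [ə] (rule 1).
/r/ — word-final; rule 2 does not apply here → [r].

[ˈwuɾəzər]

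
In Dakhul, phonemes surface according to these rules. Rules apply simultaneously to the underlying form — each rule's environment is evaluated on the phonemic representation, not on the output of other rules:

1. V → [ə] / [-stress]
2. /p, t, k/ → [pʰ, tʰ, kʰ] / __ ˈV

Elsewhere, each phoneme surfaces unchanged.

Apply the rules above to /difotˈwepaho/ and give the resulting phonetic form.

/i/ meets the environment for rule 1 (in an unstressed syllable) → [ə].
/o/ (between /f/ and /t/): in an unstressed syllable, so rule 1 applies → [ə].
/t/ (between /o/ and /w/) is in the target of rule 2 but the environment (immediately before a stressed vowel) is not met → [t].
/e/ (between /w/ and /p/) fails the environment for rule 1, so it stays [e].
/p/ (between /e/ and /a/): rule 2 targets it, but not immediately before a stressed vowel → unchanged [p].
/a/ (between /p/ and /h/): in an unstressed syllable, so rule 1 applies → [ə].
/o/ meets the environment for rule 1 (in an unstressed syllable) → [ə].

[dəfətˈwepəhə]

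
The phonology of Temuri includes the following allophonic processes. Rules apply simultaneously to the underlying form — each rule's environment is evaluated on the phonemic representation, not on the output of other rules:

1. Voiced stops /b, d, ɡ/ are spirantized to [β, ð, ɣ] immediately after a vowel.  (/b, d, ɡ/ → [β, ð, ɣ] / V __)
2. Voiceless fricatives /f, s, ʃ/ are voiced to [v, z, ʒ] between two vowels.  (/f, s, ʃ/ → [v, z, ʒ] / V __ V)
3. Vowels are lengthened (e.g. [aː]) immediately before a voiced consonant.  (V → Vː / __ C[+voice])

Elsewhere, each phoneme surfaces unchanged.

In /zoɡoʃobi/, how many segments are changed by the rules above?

Segments that undergo a rule: /o/ → [oː] (rule 3); /ɡ/ → [ɣ] (rule 1); /ʃ/ → [ʒ] (rule 2); /o/ → [oː] (rule 3); /b/ → [β] (rule 1).
All other segments surface unchanged.

5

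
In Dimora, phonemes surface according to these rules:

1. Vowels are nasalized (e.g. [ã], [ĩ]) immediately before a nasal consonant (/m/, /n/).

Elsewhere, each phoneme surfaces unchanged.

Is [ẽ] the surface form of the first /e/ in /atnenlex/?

Yes

/e/ — between /n/ and /n/, before a nasal consonant — surfaces as [ẽ] (rule 1).
The actual realization is [ẽ], which matches [ẽ].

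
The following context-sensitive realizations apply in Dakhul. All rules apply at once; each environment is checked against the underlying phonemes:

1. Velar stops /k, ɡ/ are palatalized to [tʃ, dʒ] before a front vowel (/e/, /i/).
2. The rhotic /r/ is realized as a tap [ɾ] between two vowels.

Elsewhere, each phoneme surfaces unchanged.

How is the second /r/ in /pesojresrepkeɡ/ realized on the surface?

[r]

/r/ — between /s/ and /e/; rule 2 does not apply here → [r].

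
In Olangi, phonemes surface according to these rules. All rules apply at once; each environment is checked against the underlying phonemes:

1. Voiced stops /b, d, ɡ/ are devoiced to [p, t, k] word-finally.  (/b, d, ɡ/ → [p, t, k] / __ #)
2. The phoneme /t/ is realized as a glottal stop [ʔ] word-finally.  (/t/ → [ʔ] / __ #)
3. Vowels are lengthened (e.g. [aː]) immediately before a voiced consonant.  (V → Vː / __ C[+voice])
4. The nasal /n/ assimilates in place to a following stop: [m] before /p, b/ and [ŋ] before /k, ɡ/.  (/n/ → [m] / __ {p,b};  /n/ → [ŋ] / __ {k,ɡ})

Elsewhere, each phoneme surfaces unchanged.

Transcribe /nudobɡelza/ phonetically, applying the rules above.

/n/ (word-initial) fails the environment for rule 4, so it stays [n].
/u/ (between /n/ and /d/): before a voiced consonant, so rule 3 applies → [uː].
/d/ (between /u/ and /o/) fails the environment for rule 1, so it stays [d].
/o/ meets the environment for rule 3 (before a voiced consonant) → [oː].
/b/ — between /o/ and /ɡ/; rule 1 does not apply here → [b].
/ɡ/ (between /b/ and /e/) fails the environment for rule 1, so it stays [ɡ].
Rule 3 applies to /e/ (between /ɡ/ and /l/: before a voiced consonant) → [eː].
/l/ (between /e/ and /z/): no rule targets it → [l].
/z/ (between /l/ and /a/) is unaffected → [z].
/a/ — word-final; rule 3 does not apply here → [a].

[nuːdoːbɡeːlza]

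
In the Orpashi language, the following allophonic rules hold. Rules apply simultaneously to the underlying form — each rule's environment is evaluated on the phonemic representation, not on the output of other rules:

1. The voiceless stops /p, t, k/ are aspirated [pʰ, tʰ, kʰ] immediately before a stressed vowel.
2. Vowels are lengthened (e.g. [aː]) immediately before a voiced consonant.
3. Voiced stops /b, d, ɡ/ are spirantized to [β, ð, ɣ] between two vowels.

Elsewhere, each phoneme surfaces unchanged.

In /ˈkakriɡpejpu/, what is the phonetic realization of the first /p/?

/p/ — between /ɡ/ and /e/; rule 1 does not apply here → [p].

[p]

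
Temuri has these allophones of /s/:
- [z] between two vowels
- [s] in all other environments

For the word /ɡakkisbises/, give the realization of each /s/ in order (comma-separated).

Occurrence 1 (position 6): no conditioning environment matches → elsewhere allophone [s].
Occurrence 2 (position 9): between two vowels → [z].
Occurrence 3 (position 11): no conditioning environment matches → elsewhere allophone [s].

[s], [z], [s]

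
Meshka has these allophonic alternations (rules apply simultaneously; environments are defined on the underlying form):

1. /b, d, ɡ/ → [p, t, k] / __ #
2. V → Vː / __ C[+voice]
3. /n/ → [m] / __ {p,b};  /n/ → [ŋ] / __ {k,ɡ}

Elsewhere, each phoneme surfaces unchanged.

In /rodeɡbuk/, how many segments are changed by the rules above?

2

Segments that undergo a rule: /o/ → [oː] (rule 2); /e/ → [eː] (rule 2).
All other segments surface unchanged.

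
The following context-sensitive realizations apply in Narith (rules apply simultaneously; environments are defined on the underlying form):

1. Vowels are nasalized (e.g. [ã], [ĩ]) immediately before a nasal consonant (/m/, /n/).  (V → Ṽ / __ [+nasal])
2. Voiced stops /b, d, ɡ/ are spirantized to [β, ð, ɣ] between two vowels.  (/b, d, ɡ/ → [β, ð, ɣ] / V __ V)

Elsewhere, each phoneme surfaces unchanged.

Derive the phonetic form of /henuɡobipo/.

[hẽnuɣoβipo]

/h/ (word-initial): no rule targets it → [h].
/e/ (between /h/ and /n/): before a nasal consonant, so rule 1 applies → [ẽ].
/n/ (between /e/ and /u/) is unaffected → [n].
/u/ (between /n/ and /ɡ/): rule 1 targets it, but not before a nasal consonant → unchanged [u].
Rule 2 applies to /ɡ/ (between /u/ and /o/: between two vowels) → [ɣ].
/o/ (between /ɡ/ and /b/): rule 1 targets it, but not before a nasal consonant → unchanged [o].
Rule 2 applies to /b/ (between /o/ and /i/: between two vowels) → [β].
/i/ (between /b/ and /p/) is in the target of rule 1 but the environment (before a nasal consonant) is not met → [i].
/p/ (between /i/ and /o/) is unaffected → [p].
/o/ (word-final) is in the target of rule 1 but the environment (before a nasal consonant) is not met → [o].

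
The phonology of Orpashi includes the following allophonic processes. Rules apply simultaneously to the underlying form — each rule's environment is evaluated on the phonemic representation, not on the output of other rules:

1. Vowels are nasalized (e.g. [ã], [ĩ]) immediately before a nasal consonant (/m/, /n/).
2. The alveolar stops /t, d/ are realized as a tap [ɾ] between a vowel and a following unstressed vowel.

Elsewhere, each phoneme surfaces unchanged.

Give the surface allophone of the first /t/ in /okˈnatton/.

[t]

/t/ — between /a/ and /t/; rule 2 does not apply here → [t].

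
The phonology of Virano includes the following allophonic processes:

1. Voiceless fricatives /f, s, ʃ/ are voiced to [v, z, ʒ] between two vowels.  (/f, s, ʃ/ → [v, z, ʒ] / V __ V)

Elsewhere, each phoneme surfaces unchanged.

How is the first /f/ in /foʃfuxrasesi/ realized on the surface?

[f]

/f/ (word-initial): rule 1 targets it, but not between two vowels → unchanged [f].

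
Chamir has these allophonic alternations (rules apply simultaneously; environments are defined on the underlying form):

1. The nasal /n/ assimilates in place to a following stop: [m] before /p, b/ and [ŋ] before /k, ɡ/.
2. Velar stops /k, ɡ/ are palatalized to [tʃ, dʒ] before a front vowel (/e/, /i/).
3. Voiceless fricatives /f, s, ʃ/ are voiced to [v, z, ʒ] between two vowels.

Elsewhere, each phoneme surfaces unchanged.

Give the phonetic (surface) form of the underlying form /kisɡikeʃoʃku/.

[tʃisdʒitʃeʒoʃku]

/k/ (word-initial): before a front vowel, so rule 2 applies → [tʃ].
/i/ (between /k/ and /s/) is unaffected → [i].
/s/ — between /i/ and /ɡ/; rule 3 does not apply here → [s].
/ɡ/ (between /s/ and /i/) occurs before a front vowel → [dʒ] by rule 2.
/i/ stays [i].
/k/ — between /i/ and /e/, before a front vowel — surfaces as [tʃ] (rule 2).
/e/ (between /k/ and /ʃ/) is unaffected → [e].
/ʃ/ meets the environment for rule 3 (between two vowels) → [ʒ].
/o/ stays [o].
/ʃ/ — between /o/ and /k/; rule 3 does not apply here → [ʃ].
/k/ (between /ʃ/ and /u/): rule 2 targets it, but not before a front vowel → unchanged [k].
/u/ (word-final) is unaffected → [u].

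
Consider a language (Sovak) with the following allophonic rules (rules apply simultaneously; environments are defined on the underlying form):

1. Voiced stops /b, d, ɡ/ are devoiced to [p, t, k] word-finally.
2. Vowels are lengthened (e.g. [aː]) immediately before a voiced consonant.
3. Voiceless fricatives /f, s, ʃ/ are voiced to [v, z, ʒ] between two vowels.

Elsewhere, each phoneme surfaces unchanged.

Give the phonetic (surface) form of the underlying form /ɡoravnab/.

[ɡoːraːvnaːp]

/ɡ/ — word-initial; rule 1 does not apply here → [ɡ].
/o/ (between /ɡ/ and /r/): before a voiced consonant, so rule 2 applies → [oː].
/r/ — not in any rule's target class → [r].
/a/ (between /r/ and /v/): before a voiced consonant, so rule 2 applies → [aː].
/v/ (between /a/ and /n/) is unaffected → [v].
/n/ (between /v/ and /a/) is unaffected → [n].
/a/ (between /n/ and /b/): before a voiced consonant, so rule 2 applies → [aː].
/b/ — word-final, word-finally — surfaces as [p] (rule 1).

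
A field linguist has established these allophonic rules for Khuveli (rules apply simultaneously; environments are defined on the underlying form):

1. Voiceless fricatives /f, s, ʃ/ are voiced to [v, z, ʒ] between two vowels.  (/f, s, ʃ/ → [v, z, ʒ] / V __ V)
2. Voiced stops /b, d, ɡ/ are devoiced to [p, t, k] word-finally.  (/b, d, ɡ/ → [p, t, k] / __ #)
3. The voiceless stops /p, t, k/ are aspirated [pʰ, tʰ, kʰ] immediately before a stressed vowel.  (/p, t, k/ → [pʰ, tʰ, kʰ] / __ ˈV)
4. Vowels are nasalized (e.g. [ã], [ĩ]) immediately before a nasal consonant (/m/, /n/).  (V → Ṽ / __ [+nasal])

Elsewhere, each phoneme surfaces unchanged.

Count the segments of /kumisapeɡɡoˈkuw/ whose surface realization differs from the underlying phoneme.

3

Segments that undergo a rule: /u/ → [ũ] (rule 4); /s/ → [z] (rule 1); /k/ → [kʰ] (rule 3).
All other segments surface unchanged.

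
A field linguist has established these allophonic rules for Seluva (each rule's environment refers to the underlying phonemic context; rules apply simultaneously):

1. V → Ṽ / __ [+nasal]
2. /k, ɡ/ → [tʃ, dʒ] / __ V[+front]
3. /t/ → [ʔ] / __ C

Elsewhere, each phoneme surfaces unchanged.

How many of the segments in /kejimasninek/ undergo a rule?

3

Segments that undergo a rule: /k/ → [tʃ] (rule 2); /i/ → [ĩ] (rule 1); /i/ → [ĩ] (rule 1).
All other segments surface unchanged.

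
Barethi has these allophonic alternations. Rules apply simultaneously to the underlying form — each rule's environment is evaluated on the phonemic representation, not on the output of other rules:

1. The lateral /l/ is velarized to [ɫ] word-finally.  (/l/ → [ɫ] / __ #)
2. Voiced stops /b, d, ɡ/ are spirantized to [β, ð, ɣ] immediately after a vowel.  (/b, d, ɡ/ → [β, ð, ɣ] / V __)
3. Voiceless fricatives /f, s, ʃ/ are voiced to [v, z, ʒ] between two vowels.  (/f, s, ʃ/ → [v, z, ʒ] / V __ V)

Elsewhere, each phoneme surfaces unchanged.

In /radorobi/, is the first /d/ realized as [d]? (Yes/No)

No

Rule 2 applies to /d/ (between /a/ and /o/: immediately after a vowel) → [ð].
The actual realization is [ð], not [d].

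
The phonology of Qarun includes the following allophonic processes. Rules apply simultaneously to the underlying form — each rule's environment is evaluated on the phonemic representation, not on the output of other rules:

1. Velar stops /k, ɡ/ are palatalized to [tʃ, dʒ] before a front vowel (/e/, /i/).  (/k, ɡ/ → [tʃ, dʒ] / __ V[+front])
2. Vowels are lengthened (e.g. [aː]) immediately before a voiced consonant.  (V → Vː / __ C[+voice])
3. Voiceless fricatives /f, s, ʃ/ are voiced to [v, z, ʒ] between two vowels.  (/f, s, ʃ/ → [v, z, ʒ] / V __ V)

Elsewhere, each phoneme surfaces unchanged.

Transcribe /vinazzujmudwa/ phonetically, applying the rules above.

/v/ (word-initial): no rule targets it → [v].
/i/ (between /v/ and /n/): before a voiced consonant, so rule 2 applies → [iː].
/n/ — not in any rule's target class → [n].
/a/ (between /n/ and /z/): before a voiced consonant, so rule 2 applies → [aː].
/z/ — not in any rule's target class → [z].
/z/ stays [z].
/u/ meets the environment for rule 2 (before a voiced consonant) → [uː].
/j/ — not in any rule's target class → [j].
/m/ — not in any rule's target class → [m].
/u/ (between /m/ and /d/) occurs before a voiced consonant → [uː] by rule 2.
/d/ — not in any rule's target class → [d].
/w/ stays [w].
/a/ (word-final) is in the target of rule 2 but the environment (before a voiced consonant) is not met → [a].

[viːnaːzzuːjmuːdwa]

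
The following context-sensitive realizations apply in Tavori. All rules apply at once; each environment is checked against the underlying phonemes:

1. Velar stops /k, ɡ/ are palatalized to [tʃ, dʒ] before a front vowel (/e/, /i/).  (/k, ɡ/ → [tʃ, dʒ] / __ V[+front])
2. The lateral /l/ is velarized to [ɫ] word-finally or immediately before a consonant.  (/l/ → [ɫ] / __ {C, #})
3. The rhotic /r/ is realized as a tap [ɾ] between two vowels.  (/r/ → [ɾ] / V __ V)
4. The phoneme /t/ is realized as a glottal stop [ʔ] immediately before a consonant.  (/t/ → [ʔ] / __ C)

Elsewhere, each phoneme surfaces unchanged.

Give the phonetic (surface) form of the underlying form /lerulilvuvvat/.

/l/ (word-initial) is in the target of rule 2 but the environment (word-finally or immediately before a consonant) is not met → [l].
/e/ — not in any rule's target class → [e].
Rule 3 applies to /r/ (between /e/ and /u/: between two vowels) → [ɾ].
/u/ (between /r/ and /l/): no rule targets it → [u].
/l/ — between /u/ and /i/; rule 2 does not apply here → [l].
/i/ — not in any rule's target class → [i].
/l/ (between /i/ and /v/) occurs word-finally or immediately before a consonant → [ɫ] by rule 2.
/v/ — not in any rule's target class → [v].
/u/ (between /v/ and /v/) is unaffected → [u].
/v/ (between /u/ and /v/): no rule targets it → [v].
/v/ — not in any rule's target class → [v].
/a/ stays [a].
/t/ (word-final): rule 4 targets it, but not immediately before a consonant → unchanged [t].

[leɾuliɫvuvvat]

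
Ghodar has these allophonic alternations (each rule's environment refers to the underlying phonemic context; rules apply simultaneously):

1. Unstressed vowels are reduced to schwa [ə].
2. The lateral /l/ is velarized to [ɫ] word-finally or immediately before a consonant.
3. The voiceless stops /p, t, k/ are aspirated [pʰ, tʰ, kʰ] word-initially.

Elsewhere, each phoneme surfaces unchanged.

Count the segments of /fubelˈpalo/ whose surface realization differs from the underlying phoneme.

4

Segments that undergo a rule: /u/ → [ə] (rule 1); /e/ → [ə] (rule 1); /l/ → [ɫ] (rule 2); /o/ → [ə] (rule 1).
All other segments surface unchanged.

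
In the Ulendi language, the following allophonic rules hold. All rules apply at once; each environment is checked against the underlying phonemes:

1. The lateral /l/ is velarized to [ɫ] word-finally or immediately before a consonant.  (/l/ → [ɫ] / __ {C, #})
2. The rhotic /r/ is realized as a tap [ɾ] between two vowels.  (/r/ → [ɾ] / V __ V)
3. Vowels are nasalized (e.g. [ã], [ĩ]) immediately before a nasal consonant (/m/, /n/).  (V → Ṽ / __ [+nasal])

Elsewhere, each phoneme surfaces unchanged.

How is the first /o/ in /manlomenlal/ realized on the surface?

[õ]

/o/ (between /l/ and /m/) occurs before a nasal consonant → [õ] by rule 3.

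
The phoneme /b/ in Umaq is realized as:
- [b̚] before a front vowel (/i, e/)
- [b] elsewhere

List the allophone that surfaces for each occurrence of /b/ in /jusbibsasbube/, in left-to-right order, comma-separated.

Occurrence 1 (position 4): before a front vowel (/i, e/) → [b̚].
Occurrence 2 (position 6): no conditioning environment matches → elsewhere allophone [b].
Occurrence 3 (position 10): no conditioning environment matches → elsewhere allophone [b].
Occurrence 4 (position 12): before a front vowel (/i, e/) → [b̚].

[b̚], [b], [b], [b̚]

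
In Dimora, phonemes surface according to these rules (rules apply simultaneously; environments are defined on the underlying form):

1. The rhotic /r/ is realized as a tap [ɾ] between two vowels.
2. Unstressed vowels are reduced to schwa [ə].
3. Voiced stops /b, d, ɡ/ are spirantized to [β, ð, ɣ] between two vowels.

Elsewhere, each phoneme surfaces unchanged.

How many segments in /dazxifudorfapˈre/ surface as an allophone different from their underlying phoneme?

Segments that undergo a rule: /a/ → [ə] (rule 2); /i/ → [ə] (rule 2); /u/ → [ə] (rule 2); /d/ → [ð] (rule 3); /o/ → [ə] (rule 2); /a/ → [ə] (rule 2).
All other segments surface unchanged.

6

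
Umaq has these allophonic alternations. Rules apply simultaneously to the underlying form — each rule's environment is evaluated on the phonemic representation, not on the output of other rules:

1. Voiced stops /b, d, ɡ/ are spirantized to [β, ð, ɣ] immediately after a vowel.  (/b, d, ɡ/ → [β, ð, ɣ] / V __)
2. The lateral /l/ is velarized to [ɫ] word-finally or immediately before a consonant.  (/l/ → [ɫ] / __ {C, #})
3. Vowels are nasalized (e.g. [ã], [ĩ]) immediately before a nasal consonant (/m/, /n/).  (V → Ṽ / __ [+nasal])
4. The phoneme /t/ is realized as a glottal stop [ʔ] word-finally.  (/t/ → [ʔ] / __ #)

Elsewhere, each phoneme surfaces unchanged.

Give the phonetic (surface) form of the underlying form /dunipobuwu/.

[dũnipoβuwu]

/d/ (word-initial): rule 1 targets it, but not immediately after a vowel → unchanged [d].
/u/ — between /d/ and /n/, before a nasal consonant — surfaces as [ũ] (rule 3).
/n/ stays [n].
/i/ — between /n/ and /p/; rule 3 does not apply here → [i].
/p/ — not in any rule's target class → [p].
/o/ — between /p/ and /b/; rule 3 does not apply here → [o].
/b/ — between /o/ and /u/, immediately after a vowel — surfaces as [β] (rule 1).
/u/ — between /b/ and /w/; rule 3 does not apply here → [u].
/w/ stays [w].
/u/ (word-final): rule 3 targets it, but not before a nasal consonant → unchanged [u].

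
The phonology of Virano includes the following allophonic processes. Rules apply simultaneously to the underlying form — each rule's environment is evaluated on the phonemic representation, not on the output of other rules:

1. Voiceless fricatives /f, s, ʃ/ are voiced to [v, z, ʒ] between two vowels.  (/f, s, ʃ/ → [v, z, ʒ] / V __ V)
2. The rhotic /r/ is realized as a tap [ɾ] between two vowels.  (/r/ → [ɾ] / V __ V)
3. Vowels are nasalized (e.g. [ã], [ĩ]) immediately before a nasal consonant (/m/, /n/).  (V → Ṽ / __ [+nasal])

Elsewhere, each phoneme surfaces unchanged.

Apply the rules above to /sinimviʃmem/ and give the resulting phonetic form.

[sĩnĩmviʃmẽm]

/s/ — word-initial; rule 1 does not apply here → [s].
/i/ (between /s/ and /n/): before a nasal consonant, so rule 3 applies → [ĩ].
/n/ (between /i/ and /i/): no rule targets it → [n].
/i/ (between /n/ and /m/) occurs before a nasal consonant → [ĩ] by rule 3.
/m/ — not in any rule's target class → [m].
/v/ (between /m/ and /i/) is unaffected → [v].
/i/ — between /v/ and /ʃ/; rule 3 does not apply here → [i].
/ʃ/ (between /i/ and /m/) is in the target of rule 1 but the environment (between two vowels) is not met → [ʃ].
/m/ stays [m].
/e/ (between /m/ and /m/) occurs before a nasal consonant → [ẽ] by rule 3.
/m/ stays [m].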